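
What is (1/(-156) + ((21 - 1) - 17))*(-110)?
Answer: -25685/78 ≈ -329.29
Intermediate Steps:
(1/(-156) + ((21 - 1) - 17))*(-110) = (-1/156 + (20 - 17))*(-110) = (-1/156 + 3)*(-110) = (467/156)*(-110) = -25685/78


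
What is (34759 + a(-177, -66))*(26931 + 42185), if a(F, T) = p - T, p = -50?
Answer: 2403508900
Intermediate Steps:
a(F, T) = -50 - T
(34759 + a(-177, -66))*(26931 + 42185) = (34759 + (-50 - 1*(-66)))*(26931 + 42185) = (34759 + (-50 + 66))*69116 = (34759 + 16)*69116 = 34775*69116 = 2403508900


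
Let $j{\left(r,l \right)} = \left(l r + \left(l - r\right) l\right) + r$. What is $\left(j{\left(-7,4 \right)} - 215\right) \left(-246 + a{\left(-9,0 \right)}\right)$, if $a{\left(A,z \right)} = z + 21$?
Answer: $46350$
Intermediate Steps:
$a{\left(A,z \right)} = 21 + z$
$j{\left(r,l \right)} = r + l r + l \left(l - r\right)$ ($j{\left(r,l \right)} = \left(l r + l \left(l - r\right)\right) + r = r + l r + l \left(l - r\right)$)
$\left(j{\left(-7,4 \right)} - 215\right) \left(-246 + a{\left(-9,0 \right)}\right) = \left(\left(-7 + 4^{2}\right) - 215\right) \left(-246 + \left(21 + 0\right)\right) = \left(\left(-7 + 16\right) - 215\right) \left(-246 + 21\right) = \left(9 - 215\right) \left(-225\right) = \left(-206\right) \left(-225\right) = 46350$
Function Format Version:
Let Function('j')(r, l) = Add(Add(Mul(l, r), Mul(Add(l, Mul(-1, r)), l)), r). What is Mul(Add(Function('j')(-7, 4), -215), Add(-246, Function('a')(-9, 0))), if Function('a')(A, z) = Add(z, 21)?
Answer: 46350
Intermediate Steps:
Function('a')(A, z) = Add(21, z)
Function('j')(r, l) = Add(r, Mul(l, r), Mul(l, Add(l, Mul(-1, r)))) (Function('j')(r, l) = Add(Add(Mul(l, r), Mul(l, Add(l, Mul(-1, r)))), r) = Add(r, Mul(l, r), Mul(l, Add(l, Mul(-1, r)))))
Mul(Add(Function('j')(-7, 4), -215), Add(-246, Function('a')(-9, 0))) = Mul(Add(Add(-7, Pow(4, 2)), -215), Add(-246, Add(21, 0))) = Mul(Add(Add(-7, 16), -215), Add(-246, 21)) = Mul(Add(9, -215), -225) = Mul(-206, -225) = 46350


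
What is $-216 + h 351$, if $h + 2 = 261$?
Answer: $90693$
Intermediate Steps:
$h = 259$ ($h = -2 + 261 = 259$)
$-216 + h 351 = -216 + 259 \cdot 351 = -216 + 90909 = 90693$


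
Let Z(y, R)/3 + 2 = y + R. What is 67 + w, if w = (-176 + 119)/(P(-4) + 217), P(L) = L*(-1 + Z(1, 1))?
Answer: 14750/221 ≈ 66.742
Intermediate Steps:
Z(y, R) = -6 + 3*R + 3*y (Z(y, R) = -6 + 3*(y + R) = -6 + 3*(R + y) = -6 + (3*R + 3*y) = -6 + 3*R + 3*y)
P(L) = -L (P(L) = L*(-1 + (-6 + 3*1 + 3*1)) = L*(-1 + (-6 + 3 + 3)) = L*(-1 + 0) = L*(-1) = -L)
w = -57/221 (w = (-176 + 119)/(-1*(-4) + 217) = -57/(4 + 217) = -57/221 ≈ -0.25792)
67 + w = 67 - 57/221 = 14750/221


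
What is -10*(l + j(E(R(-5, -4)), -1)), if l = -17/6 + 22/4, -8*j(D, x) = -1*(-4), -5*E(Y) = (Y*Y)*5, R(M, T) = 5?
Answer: -65/3 ≈ -21.667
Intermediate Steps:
E(Y) = -Y² (E(Y) = -Y*Y*5/5 = -Y²*5/5 = -Y²)
j(D, x) = -½ (j(D, x) = -(-1)*(-4)/8 = -⅛*4 = -½)
l = 8/3 (l = -17*⅙ + 22*(¼) = -17/6 + 11/2 = 8/3 ≈ 2.6667)
-10*(l + j(E(R(-5, -4)), -1)) = -10*(8/3 - ½) = -10*13/6 = -65/3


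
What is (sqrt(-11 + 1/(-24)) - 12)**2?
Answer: (144 - I*sqrt(1590))**2/144 ≈ 132.96 - 79.75*I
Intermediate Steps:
(sqrt(-11 + 1/(-24)) - 12)**2 = (sqrt(-11 - 1/24) - 12)**2 = (sqrt(-265/24) - 12)**2 = (I*sqrt(1590)/12 - 12)**2 = (-12 + I*sqrt(1590)/12)**2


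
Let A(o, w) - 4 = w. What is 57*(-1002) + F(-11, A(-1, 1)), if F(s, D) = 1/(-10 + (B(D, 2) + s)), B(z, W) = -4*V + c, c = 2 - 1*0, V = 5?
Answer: -2227447/39 ≈ -57114.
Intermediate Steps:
A(o, w) = 4 + w
c = 2 (c = 2 + 0 = 2)
B(z, W) = -18 (B(z, W) = -4*5 + 2 = -20 + 2 = -18)
F(s, D) = 1/(-28 + s) (F(s, D) = 1/(-10 + (-18 + s)) = 1/(-28 + s))
57*(-1002) + F(-11, A(-1, 1)) = 57*(-1002) + 1/(-28 - 11) = -57114 + 1/(-39) = -57114 - 1/39 = -2227447/39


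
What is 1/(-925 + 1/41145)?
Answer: -41145/38059124 ≈ -0.0010811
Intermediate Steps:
1/(-925 + 1/41145) = 1/(-38059124/41145) = -41145/38059124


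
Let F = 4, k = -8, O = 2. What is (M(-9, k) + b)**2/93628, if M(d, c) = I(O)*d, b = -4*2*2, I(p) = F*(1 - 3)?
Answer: 784/23407 ≈ 0.033494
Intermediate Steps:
I(p) = -8 (I(p) = 4*(1 - 3) = 4*(-2) = -8)
b = -16 (b = -8*2 = -16)
M(d, c) = -8*d
(M(-9, k) + b)**2/93628 = (-8*(-9) - 16)**2/93628 = (72 - 16)**2*(1/93628) = 56**2*(1/93628) = 3136*(1/93628) = 784/23407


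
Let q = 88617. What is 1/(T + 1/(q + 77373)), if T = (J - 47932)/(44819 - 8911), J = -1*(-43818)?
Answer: -745046115/85355869 ≈ -8.7287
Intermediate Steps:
J = 43818
T = -2057/17954 (T = (43818 - 47932)/(44819 - 8911) = -4114/35908 = -4114*1/35908 = -2057/17954 ≈ -0.11457)
1/(T + 1/(q + 77373)) = 1/(-2057/17954 + 1/(88617 + 77373)) = 1/(-2057/17954 + 1/165990) = 1/(-85355869/745046115) = -745046115/85355869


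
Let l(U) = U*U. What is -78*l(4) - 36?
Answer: -1284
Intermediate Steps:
l(U) = U²
-78*l(4) - 36 = -78*4² - 36 = -78*16 - 36 = -1248 - 36 = -1284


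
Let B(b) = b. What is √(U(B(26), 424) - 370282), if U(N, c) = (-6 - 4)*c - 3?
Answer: 5*I*√14981 ≈ 611.98*I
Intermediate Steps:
U(N, c) = -3 - 10*c (U(N, c) = -10*c - 3 = -3 - 10*c)
√(U(B(26), 424) - 370282) = √((-3 - 10*424) - 370282) = √((-3 - 4240) - 370282) = √(-4243 - 370282) = √(-374525) = 5*I*√14981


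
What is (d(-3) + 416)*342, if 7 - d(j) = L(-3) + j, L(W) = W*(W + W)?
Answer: 139536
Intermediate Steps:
L(W) = 2*W² (L(W) = W*(2*W) = 2*W²)
d(j) = -11 - j (d(j) = 7 - (2*(-3)² + j) = 7 - (2*9 + j) = 7 - (18 + j) = 7 + (-18 - j) = -11 - j)
(d(-3) + 416)*342 = ((-11 - 1*(-3)) + 416)*342 = ((-11 + 3) + 416)*342 = (-8 + 416)*342 = 408*342 = 139536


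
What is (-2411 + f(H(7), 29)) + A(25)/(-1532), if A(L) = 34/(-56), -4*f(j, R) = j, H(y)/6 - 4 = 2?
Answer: -103808303/42896 ≈ -2420.0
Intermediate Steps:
H(y) = 36 (H(y) = 24 + 6*2 = 24 + 12 = 36)
f(j, R) = -j/4
A(L) = -17/28 (A(L) = 34*(-1/56) = -17/28)
(-2411 + f(H(7), 29)) + A(25)/(-1532) = (-2411 - ¼*36) - 17/28/(-1532) = (-2411 - 9) - 17/28*(-1/1532) = -2420 + 17/42896 = -103808303/42896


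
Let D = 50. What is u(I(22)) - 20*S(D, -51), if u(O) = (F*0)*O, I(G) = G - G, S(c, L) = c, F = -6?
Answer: -1000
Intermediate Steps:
I(G) = 0
u(O) = 0 (u(O) = (-6*0)*O = 0*O = 0)
u(I(22)) - 20*S(D, -51) = 0 - 20*50 = 0 - 1*1000 = 0 - 1000 = -1000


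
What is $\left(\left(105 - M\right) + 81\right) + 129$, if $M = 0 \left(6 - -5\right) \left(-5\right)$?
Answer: $315$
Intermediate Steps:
$M = 0$ ($M = 0 \left(6 + 5\right) \left(-5\right) = 0 \cdot 11 \left(-5\right) = 0 \left(-5\right) = 0$)
$\left(\left(105 - M\right) + 81\right) + 129 = \left(\left(105 - 0\right) + 81\right) + 129 = \left(\left(105 + 0\right) + 81\right) + 129 = \left(105 + 81\right) + 129 = 186 + 129 = 315$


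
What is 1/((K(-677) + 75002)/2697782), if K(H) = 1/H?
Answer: 1826398414/50776353 ≈ 35.969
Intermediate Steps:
1/((K(-677) + 75002)/2697782) = 1/((1/(-677) + 75002)/2697782) = 1/((-1/677 + 75002)*(1/2697782)) = 1/((50776353/677)*(1/2697782)) = 1/(50776353/1826398414) = 1826398414/50776353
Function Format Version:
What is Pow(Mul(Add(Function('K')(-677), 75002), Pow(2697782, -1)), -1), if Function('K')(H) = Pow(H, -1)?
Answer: Rational(1826398414, 50776353) ≈ 35.969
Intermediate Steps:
Pow(Mul(Add(Function('K')(-677), 75002), Pow(2697782, -1)), -1) = Pow(Mul(Add(Pow(-677, -1), 75002), Pow(2697782, -1)), -1) = Pow(Mul(Add(Rational(-1, 677), 75002), Rational(1, 2697782)), -1) = Pow(Mul(Rational(50776353, 677), Rational(1, 2697782)), -1) = Pow(Rational(50776353, 1826398414), -1) = Rational(1826398414, 50776353)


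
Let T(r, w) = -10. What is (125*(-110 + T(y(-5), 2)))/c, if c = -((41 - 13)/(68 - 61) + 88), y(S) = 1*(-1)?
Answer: 3750/23 ≈ 163.04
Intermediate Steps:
y(S) = -1
c = -92 (c = -(28/7 + 88) = -(28*(⅐) + 88) = -(4 + 88) = -1*92 = -92)
(125*(-110 + T(y(-5), 2)))/c = (125*(-110 - 10))/(-92) = (125*(-120))*(-1/92) = -15000*(-1/92) = 3750/23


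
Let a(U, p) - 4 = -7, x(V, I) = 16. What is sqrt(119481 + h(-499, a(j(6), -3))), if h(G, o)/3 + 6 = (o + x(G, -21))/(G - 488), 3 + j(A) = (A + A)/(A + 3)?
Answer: sqrt(12930790306)/329 ≈ 345.63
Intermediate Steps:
j(A) = -3 + 2*A/(3 + A) (j(A) = -3 + (A + A)/(A + 3) = -3 + (2*A)/(3 + A) = -3 + 2*A/(3 + A))
a(U, p) = -3 (a(U, p) = 4 - 7 = -3)
h(G, o) = -18 + 3*(16 + o)/(-488 + G) (h(G, o) = -18 + 3*((o + 16)/(G - 488)) = -18 + 3*((16 + o)/(-488 + G)) = -18 + 3*(16 + o)/(-488 + G))
sqrt(119481 + h(-499, a(j(6), -3))) = sqrt(119481 + 3*(2944 - 3 - 6*(-499))/(-488 - 499)) = sqrt(119481 + 3*(2944 - 3 + 2994)/(-987)) = sqrt(119481 + 3*(-1/987)*5935) = sqrt(119481 - 5935/329) = sqrt(39303314/329) = sqrt(12930790306)/329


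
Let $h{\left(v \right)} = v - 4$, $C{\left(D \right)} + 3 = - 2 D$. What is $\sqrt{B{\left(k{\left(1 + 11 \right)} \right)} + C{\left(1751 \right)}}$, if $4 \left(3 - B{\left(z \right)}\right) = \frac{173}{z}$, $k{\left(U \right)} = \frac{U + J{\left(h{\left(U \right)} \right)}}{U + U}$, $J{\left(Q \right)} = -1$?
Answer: $\frac{2 i \sqrt{108790}}{11} \approx 59.97 i$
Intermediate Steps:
$C{\left(D \right)} = -3 - 2 D$
$h{\left(v \right)} = -4 + v$ ($h{\left(v \right)} = v - 4 = -4 + v$)
$k{\left(U \right)} = \frac{-1 + U}{2 U}$ ($k{\left(U \right)} = \frac{U - 1}{U + U} = \frac{-1 + U}{2 U}$)
$B{\left(z \right)} = 3 - \frac{173}{4 z}$ ($B{\left(z \right)} = 3 - \frac{173 \frac{1}{z}}{4} = 3 - \frac{173}{4 z}$)
$\sqrt{B{\left(k{\left(1 + 11 \right)} \right)} + C{\left(1751 \right)}} = \sqrt{\left(3 - \frac{173}{4 \frac{-1 + \left(1 + 11\right)}{2 \left(1 + 11\right)}}\right) - 3505} = \sqrt{\left(3 - \frac{173}{4 \frac{-1 + 12}{2 \cdot 12}}\right) - 3505} = \sqrt{\left(3 - \frac{173}{4 \cdot \frac{1}{2} \cdot \frac{1}{12} \cdot 11}\right) - 3505} = \sqrt{\left(3 - \frac{173}{4 \cdot \frac{11}{24}}\right) - 3505} = \sqrt{\left(3 - \frac{1038}{11}\right) - 3505} = \sqrt{- \frac{1005}{11} - 3505} = \sqrt{- \frac{39560}{11}} = \frac{2 i \sqrt{108790}}{11}$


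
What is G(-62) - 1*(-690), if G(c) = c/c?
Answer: 691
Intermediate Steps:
G(c) = 1
G(-62) - 1*(-690) = 1 - 1*(-690) = 1 + 690 = 691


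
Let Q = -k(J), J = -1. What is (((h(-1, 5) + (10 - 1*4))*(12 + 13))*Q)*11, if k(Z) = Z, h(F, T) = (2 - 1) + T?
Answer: 3300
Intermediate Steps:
h(F, T) = 1 + T
Q = 1 (Q = -1*(-1) = 1)
(((h(-1, 5) + (10 - 1*4))*(12 + 13))*Q)*11 = ((((1 + 5) + (10 - 1*4))*(12 + 13))*1)*11 = (((6 + (10 - 4))*25)*1)*11 = (((6 + 6)*25)*1)*11 = ((12*25)*1)*11 = (300*1)*11 = 300*11 = 3300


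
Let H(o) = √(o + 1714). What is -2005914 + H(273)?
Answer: -2005914 + √1987 ≈ -2.0059e+6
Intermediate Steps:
H(o) = √(1714 + o)
-2005914 + H(273) = -2005914 + √(1714 + 273) = -2005914 + √1987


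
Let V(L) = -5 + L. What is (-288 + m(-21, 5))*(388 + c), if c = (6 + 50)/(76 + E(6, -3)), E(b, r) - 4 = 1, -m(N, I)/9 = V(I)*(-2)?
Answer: -1007488/9 ≈ -1.1194e+5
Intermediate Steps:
m(N, I) = -90 + 18*I (m(N, I) = -9*(-5 + I)*(-2) = -9*(10 - 2*I) = -90 + 18*I)
E(b, r) = 5 (E(b, r) = 4 + 1 = 5)
c = 56/81 (c = (6 + 50)/(76 + 5) = 56/81 ≈ 0.69136)
(-288 + m(-21, 5))*(388 + c) = (-288 + (-90 + 18*5))*(388 + 56/81) = (-288 + (-90 + 90))*(31484/81) = (-288 + 0)*(31484/81) = -288*31484/81 = -1007488/9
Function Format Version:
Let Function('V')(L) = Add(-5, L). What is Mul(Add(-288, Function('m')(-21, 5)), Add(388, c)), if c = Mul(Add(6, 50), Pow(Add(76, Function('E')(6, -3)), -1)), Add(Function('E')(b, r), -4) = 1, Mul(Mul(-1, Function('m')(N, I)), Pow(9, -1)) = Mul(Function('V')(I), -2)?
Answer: Rational(-1007488, 9) ≈ -1.1194e+5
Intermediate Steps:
Function('m')(N, I) = Add(-90, Mul(18, I)) (Function('m')(N, I) = Mul(-9, Mul(Add(-5, I), -2)) = Mul(-9, Add(10, Mul(-2, I))) = Add(-90, Mul(18, I)))
Function('E')(b, r) = 5 (Function('E')(b, r) = Add(4, 1) = 5)
c = Rational(56, 81) (c = Mul(Add(6, 50), Pow(Add(76, 5), -1)) = Mul(56, Pow(81, -1)) = Mul(56, Rational(1, 81)) = Rational(56, 81) ≈ 0.69136)
Mul(Add(-288, Function('m')(-21, 5)), Add(388, c)) = Mul(Add(-288, Add(-90, Mul(18, 5))), Add(388, Rational(56, 81))) = Mul(Add(-288, Add(-90, 90)), Rational(31484, 81)) = Mul(Add(-288, 0), Rational(31484, 81)) = Mul(-288, Rational(31484, 81)) = Rational(-1007488, 9)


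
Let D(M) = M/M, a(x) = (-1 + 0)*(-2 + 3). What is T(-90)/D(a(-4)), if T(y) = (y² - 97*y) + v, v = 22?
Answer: 16852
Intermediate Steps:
a(x) = -1 (a(x) = -1*1 = -1)
D(M) = 1
T(y) = 22 + y² - 97*y (T(y) = (y² - 97*y) + 22 = 22 + y² - 97*y)
T(-90)/D(a(-4)) = (22 + (-90)² - 97*(-90))/1 = (22 + 8100 + 8730)*1 = 16852*1 = 16852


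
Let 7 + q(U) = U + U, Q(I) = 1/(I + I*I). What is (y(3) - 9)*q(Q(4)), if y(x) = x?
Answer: 207/5 ≈ 41.400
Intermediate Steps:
Q(I) = 1/(I + I²)
q(U) = -7 + 2*U (q(U) = -7 + (U + U) = -7 + 2*U)
(y(3) - 9)*q(Q(4)) = (3 - 9)*(-7 + 2*(1/(4*(1 + 4)))) = -6*(-7 + 2*((¼)/5)) = -6*(-7 + 2*((¼)*(⅕))) = -6*(-7 + 2*(1/20)) = -6*(-7 + ⅒) = -6*(-69/10) = 207/5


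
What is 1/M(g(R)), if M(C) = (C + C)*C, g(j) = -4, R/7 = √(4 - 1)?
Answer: 1/32 ≈ 0.031250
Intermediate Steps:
R = 7*√3 (R = 7*√(4 - 1) = 7*√3 ≈ 12.124)
M(C) = 2*C² (M(C) = (2*C)*C = 2*C²)
1/M(g(R)) = 1/(2*(-4)²) = 1/(2*16) = 1/32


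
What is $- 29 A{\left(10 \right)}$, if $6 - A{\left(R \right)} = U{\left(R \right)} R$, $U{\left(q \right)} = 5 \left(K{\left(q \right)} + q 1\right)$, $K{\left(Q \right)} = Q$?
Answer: $28826$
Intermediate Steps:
$U{\left(q \right)} = 10 q$ ($U{\left(q \right)} = 5 \left(q + q 1\right) = 5 \left(q + q\right) = 5 \cdot 2 q = 10 q$)
$A{\left(R \right)} = 6 - 10 R^{2}$ ($A{\left(R \right)} = 6 - 10 R R = 6 - 10 R^{2}$)
$- 29 A{\left(10 \right)} = - 29 \left(6 - 10 \cdot 10^{2}\right) = - 29 \left(6 - 1000\right) = \left(-29\right) \left(-994\right) = 28826$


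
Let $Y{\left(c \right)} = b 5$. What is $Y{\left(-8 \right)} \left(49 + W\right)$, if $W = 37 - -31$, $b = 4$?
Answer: $2340$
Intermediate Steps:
$W = 68$ ($W = 37 + 31 = 68$)
$Y{\left(c \right)} = 20$ ($Y{\left(c \right)} = 4 \cdot 5 = 20$)
$Y{\left(-8 \right)} \left(49 + W\right) = 20 \left(49 + 68\right) = 20 \cdot 117 = 2340$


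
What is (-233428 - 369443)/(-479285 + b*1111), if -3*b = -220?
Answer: 1808613/1193435 ≈ 1.5155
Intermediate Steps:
b = 220/3 (b = -⅓*(-220) = 220/3 ≈ 73.333)
(-233428 - 369443)/(-479285 + b*1111) = (-233428 - 369443)/(-479285 + (220/3)*1111) = -602871/(-479285 + 244420/3) = -602871/(-1193435/3) = -602871*(-3/1193435) = 1808613/1193435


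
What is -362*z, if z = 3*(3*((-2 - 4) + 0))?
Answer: 19548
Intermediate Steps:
z = -54 (z = 3*(3*(-6 + 0)) = 3*(3*(-6)) = 3*(-18) = -54)
-362*z = -362*(-54) = 19548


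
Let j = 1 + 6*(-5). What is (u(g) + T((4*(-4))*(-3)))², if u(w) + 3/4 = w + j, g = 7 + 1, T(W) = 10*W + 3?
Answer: 3404025/16 ≈ 2.1275e+5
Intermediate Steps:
T(W) = 3 + 10*W
g = 8
j = -29 (j = 1 - 30 = -29)
u(w) = -119/4 + w (u(w) = -¾ + (w - 29) = -¾ + (-29 + w) = -119/4 + w)
(u(g) + T((4*(-4))*(-3)))² = ((-119/4 + 8) + (3 + 10*((4*(-4))*(-3))))² = (-87/4 + (3 + 10*(-16*(-3))))² = (-87/4 + (3 + 10*48))² = (-87/4 + (3 + 480))² = (-87/4 + 483)² = (1845/4)² = 3404025/16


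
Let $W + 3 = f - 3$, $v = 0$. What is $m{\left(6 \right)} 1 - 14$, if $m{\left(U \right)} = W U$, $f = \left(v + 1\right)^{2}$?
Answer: $-44$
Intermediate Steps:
$f = 1$ ($f = \left(0 + 1\right)^{2} = 1^{2} = 1$)
$W = -5$ ($W = -3 + \left(1 - 3\right) = -3 - 2 = -5$)
$m{\left(U \right)} = - 5 U$
$m{\left(6 \right)} 1 - 14 = \left(-5\right) 6 \cdot 1 - 14 = \left(-30\right) 1 - 14 = -30 - 14 = -44$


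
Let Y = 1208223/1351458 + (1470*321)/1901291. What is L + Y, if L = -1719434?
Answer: -23376234937409991/13595317102 ≈ -1.7194e+6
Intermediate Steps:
Y = 15528550277/13595317102 (Y = 1208223*(1/1351458) + 471870*(1/1901291) = 44749/50054 + 67410/271613 = 15528550277/13595317102 ≈ 1.1422)
L + Y = -1719434 + 15528550277/13595317102 = -23376234937409991/13595317102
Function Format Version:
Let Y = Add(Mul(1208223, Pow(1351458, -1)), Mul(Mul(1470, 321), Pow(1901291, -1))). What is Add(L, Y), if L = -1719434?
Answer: Rational(-23376234937409991, 13595317102) ≈ -1.7194e+6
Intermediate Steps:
Y = Rational(15528550277, 13595317102) (Y = Add(Mul(1208223, Rational(1, 1351458)), Mul(471870, Rational(1, 1901291))) = Add(Rational(44749, 50054), Rational(67410, 271613)) = Rational(15528550277, 13595317102) ≈ 1.1422)
Add(L, Y) = Add(-1719434, Rational(15528550277, 13595317102)) = Rational(-23376234937409991, 13595317102)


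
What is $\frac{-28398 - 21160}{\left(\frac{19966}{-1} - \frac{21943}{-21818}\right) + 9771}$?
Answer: $\frac{1081256444}{222412567} \approx 4.8615$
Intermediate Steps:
$\frac{-28398 - 21160}{\left(\frac{19966}{-1} - \frac{21943}{-21818}\right) + 9771} = - \frac{49558}{\left(19966 \left(-1\right) - - \frac{21943}{21818}\right) + 9771} = - \frac{49558}{\left(-19966 + \frac{21943}{21818}\right) + 9771} = - \frac{49558}{- \frac{435596245}{21818} + 9771} = - \frac{49558}{- \frac{222412567}{21818}} = \left(-49558\right) \left(- \frac{21818}{222412567}\right) = \frac{1081256444}{222412567}$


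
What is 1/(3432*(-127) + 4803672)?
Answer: 1/4367808 ≈ 2.2895e-7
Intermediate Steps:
1/(3432*(-127) + 4803672) = 1/(-435864 + 4803672) = 1/4367808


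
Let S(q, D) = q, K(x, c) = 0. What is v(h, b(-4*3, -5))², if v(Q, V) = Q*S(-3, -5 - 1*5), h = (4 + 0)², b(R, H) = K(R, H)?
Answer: 2304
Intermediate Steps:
b(R, H) = 0
h = 16 (h = 4² = 16)
v(Q, V) = -3*Q (v(Q, V) = Q*(-3) = -3*Q)
v(h, b(-4*3, -5))² = (-3*16)² = (-48)² = 2304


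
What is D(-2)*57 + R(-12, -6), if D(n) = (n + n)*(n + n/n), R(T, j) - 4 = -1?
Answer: 231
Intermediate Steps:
R(T, j) = 3 (R(T, j) = 4 - 1 = 3)
D(n) = 2*n*(1 + n) (D(n) = (2*n)*(n + 1) = (2*n)*(1 + n) = 2*n*(1 + n))
D(-2)*57 + R(-12, -6) = (2*(-2)*(1 - 2))*57 + 3 = (2*(-2)*(-1))*57 + 3 = 4*57 + 3 = 228 + 3 = 231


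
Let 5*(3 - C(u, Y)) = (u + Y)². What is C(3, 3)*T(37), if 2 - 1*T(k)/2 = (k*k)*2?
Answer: 114912/5 ≈ 22982.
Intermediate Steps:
T(k) = 4 - 4*k² (T(k) = 4 - 2*k*k*2 = 4 - 2*k²*2 = 4 - 4*k²)
C(u, Y) = 3 - (Y + u)²/5 (C(u, Y) = 3 - (u + Y)²/5 = 3 - (Y + u)²/5)
C(3, 3)*T(37) = (3 - (3 + 3)²/5)*(4 - 4*37²) = (3 - ⅕*6²)*(4 - 4*1369) = (3 - ⅕*36)*(4 - 5476) = (3 - 36/5)*(-5472) = -21/5*(-5472) = 114912/5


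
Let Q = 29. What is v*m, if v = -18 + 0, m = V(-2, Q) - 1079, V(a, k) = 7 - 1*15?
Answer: 19566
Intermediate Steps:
V(a, k) = -8 (V(a, k) = 7 - 15 = -8)
m = -1087 (m = -8 - 1079 = -1087)
v = -18
v*m = -18*(-1087) = 19566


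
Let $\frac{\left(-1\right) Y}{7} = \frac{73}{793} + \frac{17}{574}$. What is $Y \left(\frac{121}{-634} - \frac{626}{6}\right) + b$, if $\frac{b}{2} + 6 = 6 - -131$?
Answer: $\frac{14471477913}{41226484} \approx 351.02$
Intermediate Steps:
$Y = - \frac{55383}{65026}$ ($Y = - 7 \left(\frac{73}{793} + \frac{17}{574}\right) = \left(-7\right) \frac{55383}{455182} = - \frac{55383}{65026} \approx -0.85171$)
$b = 262$ ($b = -12 + 2 \left(6 - -131\right) = -12 + 2 \left(6 + 131\right) = -12 + 2 \cdot 137 = -12 + 274 = 262$)
$Y \left(\frac{121}{-634} - \frac{626}{6}\right) + b = - \frac{55383 \left(\frac{121}{-634} - \frac{626}{6}\right)}{65026} + 262 = - \frac{55383 \left(121 \left(- \frac{1}{634}\right) - \frac{313}{3}\right)}{65026} + 262 = - \frac{55383 \left(- \frac{121}{634} - \frac{313}{3}\right)}{65026} + 262 = \left(- \frac{55383}{65026}\right) \left(- \frac{198805}{1902}\right) + 262 = \frac{3670139105}{41226484} + 262 = \frac{14471477913}{41226484}$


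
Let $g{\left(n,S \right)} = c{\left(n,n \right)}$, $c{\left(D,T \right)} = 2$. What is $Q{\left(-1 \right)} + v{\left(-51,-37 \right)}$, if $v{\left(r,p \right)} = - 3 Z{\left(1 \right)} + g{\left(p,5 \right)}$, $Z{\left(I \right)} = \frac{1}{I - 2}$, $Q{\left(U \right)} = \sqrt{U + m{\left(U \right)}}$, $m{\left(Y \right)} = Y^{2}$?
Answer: $5$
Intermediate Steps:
$g{\left(n,S \right)} = 2$
$Q{\left(U \right)} = \sqrt{U + U^{2}}$
$Z{\left(I \right)} = \frac{1}{-2 + I}$
$v{\left(r,p \right)} = 5$ ($v{\left(r,p \right)} = - \frac{3}{-2 + 1} + 2 = - \frac{3}{-1} + 2 = \left(-3\right) \left(-1\right) + 2 = 3 + 2 = 5$)
$Q{\left(-1 \right)} + v{\left(-51,-37 \right)} = \sqrt{- (1 - 1)} + 5 = \sqrt{\left(-1\right) 0} + 5 = \sqrt{0} + 5 = 0 + 5 = 5$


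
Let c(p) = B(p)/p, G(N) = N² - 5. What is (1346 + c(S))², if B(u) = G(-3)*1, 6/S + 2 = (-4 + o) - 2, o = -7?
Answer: 1784896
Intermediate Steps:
S = -⅖ (S = 6/(-2 + ((-4 - 7) - 2)) = 6/(-2 + (-11 - 2)) = 6/(-2 - 13) = 6/(-15) = 6*(-1/15) = -⅖ ≈ -0.40000)
G(N) = -5 + N²
B(u) = 4 (B(u) = (-5 + (-3)²)*1 = (-5 + 9)*1 = 4*1 = 4)
c(p) = 4/p
(1346 + c(S))² = (1346 + 4/(-⅖))² = (1346 + 4*(-5/2))² = (1346 - 10)² = 1336² = 1784896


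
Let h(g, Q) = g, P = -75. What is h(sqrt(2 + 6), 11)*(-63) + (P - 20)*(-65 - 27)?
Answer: 8740 - 126*sqrt(2) ≈ 8561.8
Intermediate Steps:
h(sqrt(2 + 6), 11)*(-63) + (P - 20)*(-65 - 27) = sqrt(2 + 6)*(-63) + (-75 - 20)*(-65 - 27) = sqrt(8)*(-63) - 95*(-92) = (2*sqrt(2))*(-63) + 8740 = -126*sqrt(2) + 8740 = 8740 - 126*sqrt(2)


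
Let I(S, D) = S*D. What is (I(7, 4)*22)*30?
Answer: 18480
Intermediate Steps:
I(S, D) = D*S
(I(7, 4)*22)*30 = ((4*7)*22)*30 = (28*22)*30 = 616*30 = 18480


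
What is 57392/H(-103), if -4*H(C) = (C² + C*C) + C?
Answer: -229568/21115 ≈ -10.872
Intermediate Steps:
H(C) = -C²/2 - C/4 (H(C) = -((C² + C*C) + C)/4 = -((C² + C²) + C)/4 = -(2*C² + C)/4 = -(C + 2*C²)/4 = -C²/2 - C/4)
57392/H(-103) = 57392/((-¼*(-103)*(1 + 2*(-103)))) = 57392/((-¼*(-103)*(1 - 206))) = 57392/((-¼*(-103)*(-205))) = 57392/(-21115/4) = 57392*(-4/21115) = -229568/21115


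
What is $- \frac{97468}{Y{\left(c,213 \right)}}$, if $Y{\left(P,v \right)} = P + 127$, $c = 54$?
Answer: $- \frac{97468}{181} \approx -538.5$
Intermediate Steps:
$Y{\left(P,v \right)} = 127 + P$
$- \frac{97468}{Y{\left(c,213 \right)}} = - \frac{97468}{127 + 54} = - \frac{97468}{181}$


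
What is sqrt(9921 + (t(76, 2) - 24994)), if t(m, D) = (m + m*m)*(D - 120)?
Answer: 3*I*sqrt(78401) ≈ 840.01*I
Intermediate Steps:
t(m, D) = (-120 + D)*(m + m**2) (t(m, D) = (m + m**2)*(-120 + D) = (-120 + D)*(m + m**2))
sqrt(9921 + (t(76, 2) - 24994)) = sqrt(9921 + (76*(-120 + 2 - 120*76 + 2*76) - 24994)) = sqrt(9921 + (76*(-120 + 2 - 9120 + 152) - 24994)) = sqrt(9921 + (76*(-9086) - 24994)) = sqrt(9921 + (-690536 - 24994)) = sqrt(9921 - 715530) = sqrt(-705609) = 3*I*sqrt(78401)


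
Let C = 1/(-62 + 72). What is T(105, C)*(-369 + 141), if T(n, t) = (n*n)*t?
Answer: -251370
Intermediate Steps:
C = ⅒ (C = 1/10 = ⅒ ≈ 0.10000)
T(n, t) = t*n² (T(n, t) = n²*t = t*n²)
T(105, C)*(-369 + 141) = ((⅒)*105²)*(-369 + 141) = ((⅒)*11025)*(-228) = (2205/2)*(-228) = -251370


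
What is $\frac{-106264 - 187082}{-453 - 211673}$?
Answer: $\frac{146673}{106063} \approx 1.3829$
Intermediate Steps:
$\frac{-106264 - 187082}{-453 - 211673} = \frac{-106264 - 187082}{-212126} = \left(-106264 - 187082\right) \left(- \frac{1}{212126}\right) = \left(-293346\right) \left(- \frac{1}{212126}\right) = \frac{146673}{106063}$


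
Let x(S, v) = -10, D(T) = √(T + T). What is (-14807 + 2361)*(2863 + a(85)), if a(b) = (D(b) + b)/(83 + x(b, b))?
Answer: -2602259464/73 - 12446*√170/73 ≈ -3.5650e+7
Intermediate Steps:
D(T) = √2*√T (D(T) = √(2*T) = √2*√T)
a(b) = b/73 + √2*√b/73 (a(b) = (√2*√b + b)/(83 - 10) = (b + √2*√b)/73 = (b + √2*√b)*(1/73) = b/73 + √2*√b/73)
(-14807 + 2361)*(2863 + a(85)) = (-14807 + 2361)*(2863 + ((1/73)*85 + √2*√85/73)) = -12446*(2863 + (85/73 + √170/73)) = -12446*(209084/73 + √170/73) = -2602259464/73 - 12446*√170/73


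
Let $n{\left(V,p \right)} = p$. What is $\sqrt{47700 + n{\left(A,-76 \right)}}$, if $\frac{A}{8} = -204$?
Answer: $2 \sqrt{11906} \approx 218.23$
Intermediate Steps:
$A = -1632$ ($A = 8 \left(-204\right) = -1632$)
$\sqrt{47700 + n{\left(A,-76 \right)}} = \sqrt{47700 - 76} = \sqrt{47624} = 2 \sqrt{11906}$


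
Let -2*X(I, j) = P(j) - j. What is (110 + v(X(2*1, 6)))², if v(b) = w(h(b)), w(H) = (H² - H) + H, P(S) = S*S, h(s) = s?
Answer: 112225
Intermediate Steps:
P(S) = S²
X(I, j) = j/2 - j²/2 (X(I, j) = -(j² - j)/2 = j/2 - j²/2)
w(H) = H²
v(b) = b²
(110 + v(X(2*1, 6)))² = (110 + ((½)*6*(1 - 1*6))²)² = (110 + ((½)*6*(1 - 6))²)² = (110 + ((½)*6*(-5))²)² = (110 + (-15)²)² = (110 + 225)² = 335² = 112225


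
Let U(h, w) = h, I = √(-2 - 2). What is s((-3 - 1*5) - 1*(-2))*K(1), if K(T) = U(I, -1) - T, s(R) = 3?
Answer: -3 + 6*I ≈ -3.0 + 6.0*I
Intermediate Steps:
I = 2*I (I = √(-4) = 2*I ≈ 2.0*I)
K(T) = -T + 2*I (K(T) = 2*I - T = -T + 2*I)
s((-3 - 1*5) - 1*(-2))*K(1) = 3*(-1*1 + 2*I) = 3*(-1 + 2*I) = -3 + 6*I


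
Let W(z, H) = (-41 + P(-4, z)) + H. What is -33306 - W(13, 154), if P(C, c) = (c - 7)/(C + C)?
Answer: -133673/4 ≈ -33418.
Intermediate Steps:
P(C, c) = (-7 + c)/(2*C) (P(C, c) = (-7 + c)/((2*C)) = (-7 + c)*(1/(2*C)) = (-7 + c)/(2*C))
W(z, H) = -321/8 + H - z/8 (W(z, H) = (-41 + (½)*(-7 + z)/(-4)) + H = (-41 + (½)*(-¼)*(-7 + z)) + H = (-41 + (7/8 - z/8)) + H = (-321/8 - z/8) + H = -321/8 + H - z/8)
-33306 - W(13, 154) = -33306 - (-321/8 + 154 - ⅛*13) = -33306 - (-321/8 + 154 - 13/8) = -33306 - 1*449/4 = -33306 - 449/4 = -133673/4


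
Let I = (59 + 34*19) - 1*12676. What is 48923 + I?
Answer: 36952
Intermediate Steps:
I = -11971 (I = (59 + 646) - 12676 = 705 - 12676 = -11971)
48923 + I = 48923 - 11971 = 36952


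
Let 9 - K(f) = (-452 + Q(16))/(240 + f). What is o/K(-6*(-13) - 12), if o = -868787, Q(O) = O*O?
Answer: -132924411/1475 ≈ -90118.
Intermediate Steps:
Q(O) = O²
K(f) = 9 + 196/(240 + f) (K(f) = 9 - (-452 + 16²)/(240 + f) = 9 - (-452 + 256)/(240 + f) = 9 - (-196)/(240 + f) = 9 + 196/(240 + f))
o/K(-6*(-13) - 12) = -868787*(240 + (-6*(-13) - 12))/(2356 + 9*(-6*(-13) - 12)) = -868787*(240 + (78 - 12))/(2356 + 9*(78 - 12)) = -868787*(240 + 66)/(2356 + 9*66) = -868787*306/(2356 + 594) = -868787/((1/306)*2950) = -868787/1475/153 = -868787*153/1475 = -132924411/1475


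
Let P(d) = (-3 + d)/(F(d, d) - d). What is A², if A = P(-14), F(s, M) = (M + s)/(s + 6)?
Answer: 1156/1225 ≈ 0.94367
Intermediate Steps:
F(s, M) = (M + s)/(6 + s)
P(d) = (-3 + d)/(-d + 2*d/(6 + d)) (P(d) = (-3 + d)/((d + d)/(6 + d) - d) = (-3 + d)/((2*d)/(6 + d) - d) = (-3 + d)/(2*d/(6 + d) - d) = (-3 + d)/(-d + 2*d/(6 + d)))
A = -34/35 (A = -1*(-3 - 14)*(6 - 14)/(-14*(4 - 14)) = -1*(-1/14)*(-17)*(-8)/(-10) = -1*(-1/14)*(-⅒)*(-17)*(-8) = -34/35 ≈ -0.97143)
A² = (-34/35)² = 1156/1225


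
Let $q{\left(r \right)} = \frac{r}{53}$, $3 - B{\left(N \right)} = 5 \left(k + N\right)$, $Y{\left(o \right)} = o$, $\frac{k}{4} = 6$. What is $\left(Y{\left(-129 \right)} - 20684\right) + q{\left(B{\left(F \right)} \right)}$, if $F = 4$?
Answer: $- \frac{1103226}{53} \approx -20816.0$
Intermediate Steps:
$k = 24$ ($k = 4 \cdot 6 = 24$)
$B{\left(N \right)} = -117 - 5 N$ ($B{\left(N \right)} = 3 - 5 \left(24 + N\right) = 3 - \left(120 + 5 N\right) = -117 - 5 N$)
$q{\left(r \right)} = \frac{r}{53}$ ($q{\left(r \right)} = r \frac{1}{53} = \frac{r}{53}$)
$\left(Y{\left(-129 \right)} - 20684\right) + q{\left(B{\left(F \right)} \right)} = \left(-129 - 20684\right) + \frac{-117 - 20}{53} = -20813 + \frac{-117 - 20}{53} = -20813 + \frac{1}{53} \left(-137\right) = -20813 - \frac{137}{53} = - \frac{1103226}{53}$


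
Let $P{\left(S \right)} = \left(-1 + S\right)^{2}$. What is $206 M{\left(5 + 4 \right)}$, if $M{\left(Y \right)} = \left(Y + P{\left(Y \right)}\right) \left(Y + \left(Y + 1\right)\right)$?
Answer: $285722$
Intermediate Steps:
$M{\left(Y \right)} = \left(1 + 2 Y\right) \left(Y + \left(-1 + Y\right)^{2}\right)$ ($M{\left(Y \right)} = \left(Y + \left(-1 + Y\right)^{2}\right) \left(Y + \left(Y + 1\right)\right) = \left(Y + \left(-1 + Y\right)^{2}\right) \left(Y + \left(1 + Y\right)\right) = \left(Y + \left(-1 + Y\right)^{2}\right) \left(1 + 2 Y\right) = \left(1 + 2 Y\right) \left(Y + \left(-1 + Y\right)^{2}\right)$)
$206 M{\left(5 + 4 \right)} = 206 \left(1 + \left(5 + 4\right) - \left(5 + 4\right)^{2} + 2 \left(5 + 4\right)^{3}\right) = 206 \left(1 + 9 - 9^{2} + 2 \cdot 9^{3}\right) = 206 \left(1 + 9 - 81 + 2 \cdot 729\right) = 206 \left(1 + 9 - 81 + 1458\right) = 206 \cdot 1387 = 285722$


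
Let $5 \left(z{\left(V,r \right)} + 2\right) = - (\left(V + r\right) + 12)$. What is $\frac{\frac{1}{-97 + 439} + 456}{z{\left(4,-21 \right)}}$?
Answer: $- \frac{155953}{342} \approx -456.0$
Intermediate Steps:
$z{\left(V,r \right)} = - \frac{22}{5} - \frac{V}{5} - \frac{r}{5}$ ($z{\left(V,r \right)} = -2 + \frac{\left(-1\right) \left(\left(V + r\right) + 12\right)}{5} = -2 + \frac{\left(-1\right) \left(12 + V + r\right)}{5} = -2 + \frac{-12 - V - r}{5} = -2 - \left(\frac{12}{5} + \frac{V}{5} + \frac{r}{5}\right) = - \frac{22}{5} - \frac{V}{5} - \frac{r}{5}$)
$\frac{\frac{1}{-97 + 439} + 456}{z{\left(4,-21 \right)}} = \frac{\frac{1}{-97 + 439} + 456}{- \frac{22}{5} - \frac{4}{5} - - \frac{21}{5}} = \frac{\frac{1}{342} + 456}{- \frac{22}{5} - \frac{4}{5} + \frac{21}{5}} = \frac{\frac{1}{342} + 456}{-1} = \left(-1\right) \frac{155953}{342} = - \frac{155953}{342}$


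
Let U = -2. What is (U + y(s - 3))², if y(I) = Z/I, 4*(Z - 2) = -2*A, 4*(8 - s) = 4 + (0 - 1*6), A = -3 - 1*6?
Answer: 81/121 ≈ 0.66942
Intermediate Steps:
A = -9 (A = -3 - 6 = -9)
s = 17/2 (s = 8 - (4 + (0 - 1*6))/4 = 8 - (4 + (0 - 6))/4 = 8 - (4 - 6)/4 = 8 - ¼*(-2) = 8 + ½ = 17/2 ≈ 8.5000)
Z = 13/2 (Z = 2 + (-2*(-9))/4 = 2 + (¼)*18 = 2 + 9/2 = 13/2 ≈ 6.5000)
y(I) = 13/(2*I)
(U + y(s - 3))² = (-2 + 13/(2*(17/2 - 3)))² = (-2 + 13/(2*(11/2)))² = (-2 + (13/2)*(2/11))² = (-2 + 13/11)² = (-9/11)² = 81/121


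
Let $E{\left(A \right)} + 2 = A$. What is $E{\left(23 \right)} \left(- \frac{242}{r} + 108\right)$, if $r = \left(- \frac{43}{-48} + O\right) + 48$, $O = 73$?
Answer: $\frac{13026132}{5851} \approx 2226.3$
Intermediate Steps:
$E{\left(A \right)} = -2 + A$
$r = \frac{5851}{48}$ ($r = \left(- \frac{43}{-48} + 73\right) + 48 = \left(\left(-43\right) \left(- \frac{1}{48}\right) + 73\right) + 48 = \left(\frac{43}{48} + 73\right) + 48 = \frac{3547}{48} + 48 = \frac{5851}{48} \approx 121.9$)
$E{\left(23 \right)} \left(- \frac{242}{r} + 108\right) = \left(-2 + 23\right) \left(- \frac{242}{\frac{5851}{48}} + 108\right) = 21 \left(\left(-242\right) \frac{48}{5851} + 108\right) = 21 \left(- \frac{11616}{5851} + 108\right) = 21 \cdot \frac{620292}{5851} = \frac{13026132}{5851}$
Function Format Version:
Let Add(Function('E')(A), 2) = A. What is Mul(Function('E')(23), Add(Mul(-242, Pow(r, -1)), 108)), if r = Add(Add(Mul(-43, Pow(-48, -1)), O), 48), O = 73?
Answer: Rational(13026132, 5851) ≈ 2226.3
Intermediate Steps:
Function('E')(A) = Add(-2, A)
r = Rational(5851, 48) (r = Add(Add(Mul(-43, Pow(-48, -1)), 73), 48) = Add(Add(Mul(-43, Rational(-1, 48)), 73), 48) = Add(Add(Rational(43, 48), 73), 48) = Add(Rational(3547, 48), 48) = Rational(5851, 48) ≈ 121.90)
Mul(Function('E')(23), Add(Mul(-242, Pow(r, -1)), 108)) = Mul(Add(-2, 23), Add(Mul(-242, Pow(Rational(5851, 48), -1)), 108)) = Mul(21, Add(Mul(-242, Rational(48, 5851)), 108)) = Mul(21, Add(Rational(-11616, 5851), 108)) = Mul(21, Rational(620292, 5851)) = Rational(13026132, 5851)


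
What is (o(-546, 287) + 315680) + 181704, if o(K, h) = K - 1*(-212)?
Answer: 497050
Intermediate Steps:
o(K, h) = 212 + K (o(K, h) = K + 212 = 212 + K)
(o(-546, 287) + 315680) + 181704 = ((212 - 546) + 315680) + 181704 = (-334 + 315680) + 181704 = 315346 + 181704 = 497050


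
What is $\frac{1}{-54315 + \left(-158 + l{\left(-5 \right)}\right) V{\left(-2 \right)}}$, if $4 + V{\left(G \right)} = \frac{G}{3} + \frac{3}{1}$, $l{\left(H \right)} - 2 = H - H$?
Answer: $- \frac{1}{54055} \approx -1.85 \cdot 10^{-5}$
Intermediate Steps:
$l{\left(H \right)} = 2$ ($l{\left(H \right)} = 2 + \left(H - H\right) = 2 + 0 = 2$)
$V{\left(G \right)} = -1 + \frac{G}{3}$ ($V{\left(G \right)} = -4 + \left(\frac{G}{3} + \frac{3}{1}\right) = -4 + \left(G \frac{1}{3} + 3 \cdot 1\right) = -4 + \left(\frac{G}{3} + 3\right) = -4 + \left(3 + \frac{G}{3}\right) = -1 + \frac{G}{3}$)
$\frac{1}{-54315 + \left(-158 + l{\left(-5 \right)}\right) V{\left(-2 \right)}} = \frac{1}{-54315 + \left(-158 + 2\right) \left(-1 + \frac{1}{3} \left(-2\right)\right)} = \frac{1}{-54315 - 156 \left(-1 - \frac{2}{3}\right)} = \frac{1}{-54315 - -260} = \frac{1}{-54315 + 260} = \frac{1}{-54055} = - \frac{1}{54055}$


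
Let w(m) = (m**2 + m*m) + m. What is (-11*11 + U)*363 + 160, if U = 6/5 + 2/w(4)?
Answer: -1299217/30 ≈ -43307.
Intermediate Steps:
w(m) = m + 2*m**2 (w(m) = (m**2 + m**2) + m = 2*m**2 + m = m + 2*m**2)
U = 113/90 (U = 6/5 + 2/((4*(1 + 2*4))) = 6*(1/5) + 2/((4*(1 + 8))) = 6/5 + 2/((4*9)) = 6/5 + 2/36 = 6/5 + 2*(1/36) = 6/5 + 1/18 = 113/90 ≈ 1.2556)
(-11*11 + U)*363 + 160 = (-11*11 + 113/90)*363 + 160 = (-121 + 113/90)*363 + 160 = -10777/90*363 + 160 = -1304017/30 + 160 = -1299217/30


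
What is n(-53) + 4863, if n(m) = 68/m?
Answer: 257671/53 ≈ 4861.7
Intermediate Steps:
n(-53) + 4863 = 68/(-53) + 4863 = 68*(-1/53) + 4863 = -68/53 + 4863 = 257671/53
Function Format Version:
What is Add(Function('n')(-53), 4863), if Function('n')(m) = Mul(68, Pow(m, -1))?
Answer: Rational(257671, 53) ≈ 4861.7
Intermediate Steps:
Add(Function('n')(-53), 4863) = Add(Mul(68, Pow(-53, -1)), 4863) = Add(Mul(68, Rational(-1, 53)), 4863) = Add(Rational(-68, 53), 4863) = Rational(257671, 53)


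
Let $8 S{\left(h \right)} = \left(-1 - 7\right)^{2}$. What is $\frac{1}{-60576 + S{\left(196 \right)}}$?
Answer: $- \frac{1}{60568} \approx -1.651 \cdot 10^{-5}$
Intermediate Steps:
$S{\left(h \right)} = 8$ ($S{\left(h \right)} = \frac{\left(-1 - 7\right)^{2}}{8} = \frac{\left(-8\right)^{2}}{8} = \frac{1}{8} \cdot 64 = 8$)
$\frac{1}{-60576 + S{\left(196 \right)}} = \frac{1}{-60576 + 8} = \frac{1}{-60568} = - \frac{1}{60568}$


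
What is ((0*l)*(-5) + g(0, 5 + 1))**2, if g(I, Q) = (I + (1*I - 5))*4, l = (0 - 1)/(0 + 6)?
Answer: 400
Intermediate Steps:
l = -1/6 ≈ -0.16667
g(I, Q) = -20 + 8*I (g(I, Q) = (I + (I - 5))*4 = (I + (-5 + I))*4 = (-5 + 2*I)*4 = -20 + 8*I)
((0*l)*(-5) + g(0, 5 + 1))**2 = ((0*(-1/6))*(-5) + (-20 + 8*0))**2 = (0*(-5) + (-20 + 0))**2 = (0 - 20)**2 = (-20)**2 = 400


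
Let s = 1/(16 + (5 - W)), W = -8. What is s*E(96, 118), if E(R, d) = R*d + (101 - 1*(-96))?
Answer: 11525/29 ≈ 397.41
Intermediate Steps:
s = 1/29 (s = 1/(16 + (5 - 1*(-8))) = 1/(16 + (5 + 8)) = 1/(16 + 13) = 1/29 ≈ 0.034483)
E(R, d) = 197 + R*d (E(R, d) = R*d + (101 + 96) = R*d + 197 = 197 + R*d)
s*E(96, 118) = (197 + 96*118)/29 = (197 + 11328)/29 = (1/29)*11525 = 11525/29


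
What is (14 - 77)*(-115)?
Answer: 7245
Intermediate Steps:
(14 - 77)*(-115) = -63*(-115) = 7245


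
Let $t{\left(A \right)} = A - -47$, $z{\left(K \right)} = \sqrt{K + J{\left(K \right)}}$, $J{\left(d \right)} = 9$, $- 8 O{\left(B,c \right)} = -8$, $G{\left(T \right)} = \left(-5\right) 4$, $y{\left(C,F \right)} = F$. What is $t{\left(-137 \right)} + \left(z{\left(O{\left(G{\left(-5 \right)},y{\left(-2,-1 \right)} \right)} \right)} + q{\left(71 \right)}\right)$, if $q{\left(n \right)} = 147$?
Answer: $57 + \sqrt{10} \approx 60.162$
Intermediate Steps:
$G{\left(T \right)} = -20$
$O{\left(B,c \right)} = 1$ ($O{\left(B,c \right)} = \left(- \frac{1}{8}\right) \left(-8\right) = 1$)
$z{\left(K \right)} = \sqrt{9 + K}$ ($z{\left(K \right)} = \sqrt{K + 9} = \sqrt{9 + K}$)
$t{\left(A \right)} = 47 + A$ ($t{\left(A \right)} = A + 47 = 47 + A$)
$t{\left(-137 \right)} + \left(z{\left(O{\left(G{\left(-5 \right)},y{\left(-2,-1 \right)} \right)} \right)} + q{\left(71 \right)}\right) = \left(47 - 137\right) + \left(\sqrt{9 + 1} + 147\right) = -90 + \left(\sqrt{10} + 147\right) = -90 + \left(147 + \sqrt{10}\right) = 57 + \sqrt{10}$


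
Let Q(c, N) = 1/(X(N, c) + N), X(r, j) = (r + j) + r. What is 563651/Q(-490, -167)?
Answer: -558578141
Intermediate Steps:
X(r, j) = j + 2*r (X(r, j) = (j + r) + r = j + 2*r)
Q(c, N) = 1/(c + 3*N) (Q(c, N) = 1/((c + 2*N) + N) = 1/(c + 3*N))
563651/Q(-490, -167) = 563651/(1/(-490 + 3*(-167))) = 563651/(1/(-490 - 501)) = 563651/(1/(-991)) = 563651/(-1/991) = 563651*(-991) = -558578141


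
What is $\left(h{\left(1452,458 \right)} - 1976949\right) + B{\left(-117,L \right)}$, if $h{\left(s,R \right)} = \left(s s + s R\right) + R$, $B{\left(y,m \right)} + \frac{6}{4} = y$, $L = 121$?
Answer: $\frac{1593421}{2} \approx 7.9671 \cdot 10^{5}$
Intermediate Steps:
$B{\left(y,m \right)} = - \frac{3}{2} + y$
$h{\left(s,R \right)} = R + s^{2} + R s$ ($h{\left(s,R \right)} = \left(s^{2} + R s\right) + R = R + s^{2} + R s$)
$\left(h{\left(1452,458 \right)} - 1976949\right) + B{\left(-117,L \right)} = \left(\left(458 + 1452^{2} + 458 \cdot 1452\right) - 1976949\right) - \frac{237}{2} = \left(\left(458 + 2108304 + 665016\right) - 1976949\right) - \frac{237}{2} = \left(2773778 - 1976949\right) - \frac{237}{2} = 796829 - \frac{237}{2} = \frac{1593421}{2}$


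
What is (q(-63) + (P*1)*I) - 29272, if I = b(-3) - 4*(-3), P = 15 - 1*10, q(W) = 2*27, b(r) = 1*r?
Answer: -29173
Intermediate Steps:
b(r) = r
q(W) = 54
P = 5 (P = 15 - 10 = 5)
I = 9 (I = -3 - 4*(-3) = -3 + 12 = 9)
(q(-63) + (P*1)*I) - 29272 = (54 + (5*1)*9) - 29272 = (54 + 5*9) - 29272 = (54 + 45) - 29272 = 99 - 29272 = -29173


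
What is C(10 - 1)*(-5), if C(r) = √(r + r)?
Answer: -15*√2 ≈ -21.213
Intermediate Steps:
C(r) = √2*√r (C(r) = √(2*r) = √2*√r)
C(10 - 1)*(-5) = (√2*√(10 - 1))*(-5) = (√2*√9)*(-5) = (√2*3)*(-5) = (3*√2)*(-5) = -15*√2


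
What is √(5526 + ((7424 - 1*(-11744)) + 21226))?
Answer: 4*√2870 ≈ 214.29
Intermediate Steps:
√(5526 + ((7424 - 1*(-11744)) + 21226)) = √(5526 + ((7424 + 11744) + 21226)) = √(5526 + (19168 + 21226)) = √(5526 + 40394) = √45920 = 4*√2870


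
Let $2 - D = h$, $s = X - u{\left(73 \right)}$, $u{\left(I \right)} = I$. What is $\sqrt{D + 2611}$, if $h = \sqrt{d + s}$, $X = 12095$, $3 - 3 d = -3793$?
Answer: $\frac{\sqrt{23517 - 3 \sqrt{119586}}}{3} \approx 49.977$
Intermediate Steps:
$d = \frac{3796}{3}$ ($d = 1 - - \frac{3793}{3} = 1 + \frac{3793}{3} = \frac{3796}{3} \approx 1265.3$)
$s = 12022$ ($s = 12095 - 73 = 12022$)
$h = \frac{\sqrt{119586}}{3}$ ($h = \sqrt{\frac{3796}{3} + 12022} = \sqrt{\frac{39862}{3}} = \frac{\sqrt{119586}}{3} \approx 115.27$)
$D = 2 - \frac{\sqrt{119586}}{3} \approx -113.27$
$\sqrt{D + 2611} = \sqrt{\left(2 - \frac{\sqrt{119586}}{3}\right) + 2611} = \sqrt{2613 - \frac{\sqrt{119586}}{3}}$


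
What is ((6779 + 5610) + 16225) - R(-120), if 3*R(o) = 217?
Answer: 85625/3 ≈ 28542.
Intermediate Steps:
R(o) = 217/3 (R(o) = (⅓)*217 = 217/3)
((6779 + 5610) + 16225) - R(-120) = ((6779 + 5610) + 16225) - 1*217/3 = (12389 + 16225) - 217/3 = 28614 - 217/3 = 85625/3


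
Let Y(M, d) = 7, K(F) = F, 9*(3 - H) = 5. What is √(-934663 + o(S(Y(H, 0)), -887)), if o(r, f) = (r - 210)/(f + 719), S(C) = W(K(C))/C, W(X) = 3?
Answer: I*√732774814/28 ≈ 966.78*I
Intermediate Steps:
H = 22/9 (H = 3 - ⅑*5 = 3 - 5/9 = 22/9 ≈ 2.4444)
S(C) = 3/C
o(r, f) = (-210 + r)/(719 + f)
√(-934663 + o(S(Y(H, 0)), -887)) = √(-934663 + (-210 + 3/7)/(719 - 887)) = √(-934663 + (-210 + 3*(⅐))/(-168)) = √(-934663 - (-210 + 3/7)/168) = √(-934663 - 1/168*(-1467/7)) = √(-934663 + 489/392) = √(-366387407/392) = I*√732774814/28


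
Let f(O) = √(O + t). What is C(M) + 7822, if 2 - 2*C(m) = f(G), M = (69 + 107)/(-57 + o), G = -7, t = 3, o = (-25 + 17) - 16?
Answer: 7823 - I ≈ 7823.0 - 1.0*I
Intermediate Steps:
o = -24 (o = -8 - 16 = -24)
M = -176/81 (M = (69 + 107)/(-57 - 24) = 176/(-81) = 176*(-1/81) = -176/81 ≈ -2.1728)
f(O) = √(3 + O) (f(O) = √(O + 3) = √(3 + O))
C(m) = 1 - I (C(m) = 1 - √(3 - 7)/2 = 1 - I)
C(M) + 7822 = (1 - I) + 7822 = 7823 - I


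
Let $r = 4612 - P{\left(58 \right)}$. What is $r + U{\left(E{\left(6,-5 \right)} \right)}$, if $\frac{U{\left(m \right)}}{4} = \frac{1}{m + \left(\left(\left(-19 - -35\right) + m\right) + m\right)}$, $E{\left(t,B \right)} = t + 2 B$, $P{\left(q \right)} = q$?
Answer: $4555$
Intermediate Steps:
$U{\left(m \right)} = \frac{4}{16 + 3 m}$ ($U{\left(m \right)} = \frac{4}{m + \left(\left(\left(-19 - -35\right) + m\right) + m\right)} = \frac{4}{m + \left(\left(\left(-19 + 35\right) + m\right) + m\right)} = \frac{4}{m + \left(\left(16 + m\right) + m\right)} = \frac{4}{m + \left(16 + 2 m\right)} = \frac{4}{16 + 3 m}$)
$r = 4554$ ($r = 4612 - 58 = 4554$)
$r + U{\left(E{\left(6,-5 \right)} \right)} = 4554 + \frac{4}{16 + 3 \left(6 + 2 \left(-5\right)\right)} = 4554 + \frac{4}{16 + 3 \left(6 - 10\right)} = 4554 + \frac{4}{16 + 3 \left(-4\right)} = 4554 + \frac{4}{16 - 12} = 4554 + \frac{4}{4} = 4554 + 4 \cdot \frac{1}{4} = 4554 + 1 = 4555$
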